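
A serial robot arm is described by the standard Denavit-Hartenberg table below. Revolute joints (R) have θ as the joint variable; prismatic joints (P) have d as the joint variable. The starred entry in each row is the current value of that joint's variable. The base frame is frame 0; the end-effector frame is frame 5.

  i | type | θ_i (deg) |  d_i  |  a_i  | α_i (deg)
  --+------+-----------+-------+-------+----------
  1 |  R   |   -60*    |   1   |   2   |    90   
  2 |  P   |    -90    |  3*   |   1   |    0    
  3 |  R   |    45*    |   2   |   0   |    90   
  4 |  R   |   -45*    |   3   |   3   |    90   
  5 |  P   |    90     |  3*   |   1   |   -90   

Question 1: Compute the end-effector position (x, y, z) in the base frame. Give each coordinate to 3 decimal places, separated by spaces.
after link 1: o_1 = (1.0000, -1.7321, 1.0000)
after link 2: o_2 = (-1.5981, -3.2321, 0.0000)
after link 3: o_3 = (-3.3301, -4.2321, 0.0000)
after link 4: o_4 = (-1.8037, -2.6333, -3.6213)
after link 5: o_5 = (-1.0701, 0.3388, -2.8284)

-1.070 0.339 -2.828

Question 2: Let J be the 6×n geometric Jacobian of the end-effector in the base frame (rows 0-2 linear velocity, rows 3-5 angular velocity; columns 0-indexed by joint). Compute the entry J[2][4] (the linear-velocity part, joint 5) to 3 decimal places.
prismatic axis z_4 = (0.3624,0.7866,0.5000)
J_v[:, 4] = z_4; J_ω[:, 4] = (0,0,0)
entry J[2][4] = 0.5000

0.500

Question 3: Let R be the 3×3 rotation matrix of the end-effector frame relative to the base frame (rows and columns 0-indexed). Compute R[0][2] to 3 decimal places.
-0.862

End-effector z-axis (col 2 of R) = (-0.8624,0.0795,0.5000)
R[0][2] = -0.8624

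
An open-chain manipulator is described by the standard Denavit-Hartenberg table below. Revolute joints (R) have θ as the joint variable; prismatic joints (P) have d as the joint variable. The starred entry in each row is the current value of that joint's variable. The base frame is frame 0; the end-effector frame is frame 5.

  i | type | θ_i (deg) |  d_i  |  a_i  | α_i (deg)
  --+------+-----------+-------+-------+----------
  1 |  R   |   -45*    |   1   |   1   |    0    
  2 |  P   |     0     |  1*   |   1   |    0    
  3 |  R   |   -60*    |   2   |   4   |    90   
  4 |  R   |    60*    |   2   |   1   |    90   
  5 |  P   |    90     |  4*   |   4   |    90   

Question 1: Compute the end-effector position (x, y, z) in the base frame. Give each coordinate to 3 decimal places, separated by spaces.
after link 1: o_1 = (0.7071, -0.7071, 1.0000)
after link 2: o_2 = (1.4142, -1.4142, 2.0000)
after link 3: o_3 = (0.3789, -5.2779, 4.0000)
after link 4: o_4 = (-1.6823, -5.2432, 4.8660)
after link 5: o_5 = (-6.4426, -7.5540, 2.8660)

-6.443 -7.554 2.866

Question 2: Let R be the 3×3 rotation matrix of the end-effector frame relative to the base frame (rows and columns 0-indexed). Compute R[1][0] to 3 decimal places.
0.259

End-effector x-axis (col 0 of R) = (-0.9659,0.2588,0.0000)
R[1][0] = 0.2588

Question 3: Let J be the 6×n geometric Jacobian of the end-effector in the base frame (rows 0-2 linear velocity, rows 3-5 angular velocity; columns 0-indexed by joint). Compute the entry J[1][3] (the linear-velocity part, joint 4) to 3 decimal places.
-1.095

axis z_3 = (-0.9659,0.2588,0.0000); lever o_n−o_3 = (-6.8215,-2.2761,-1.1340)
cross product → J_v[:, 3] = (-0.2935,-1.0953,3.9641)
J_ω[:, 3] = z_3
entry J[1][3] = -1.0953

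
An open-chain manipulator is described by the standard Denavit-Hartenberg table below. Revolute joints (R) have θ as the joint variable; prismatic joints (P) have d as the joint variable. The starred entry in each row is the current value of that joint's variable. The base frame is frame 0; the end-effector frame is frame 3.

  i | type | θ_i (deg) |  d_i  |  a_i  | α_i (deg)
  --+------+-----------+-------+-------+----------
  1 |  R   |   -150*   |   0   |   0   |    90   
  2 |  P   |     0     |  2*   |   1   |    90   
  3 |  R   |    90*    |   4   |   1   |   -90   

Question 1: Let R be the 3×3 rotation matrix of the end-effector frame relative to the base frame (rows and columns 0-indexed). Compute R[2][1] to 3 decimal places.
End-effector y-axis (col 1 of R) = (0.0000,-0.0000,1.0000)
R[2][1] = 1.0000

1.000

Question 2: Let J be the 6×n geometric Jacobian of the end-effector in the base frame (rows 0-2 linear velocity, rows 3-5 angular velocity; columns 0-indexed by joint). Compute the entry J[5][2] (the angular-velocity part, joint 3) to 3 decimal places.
-1.000

axis z_2 = (-0.0000,0.0000,-1.0000); lever o_n−o_2 = (-0.5000,0.8660,-4.0000)
cross product → J_v[:, 2] = (0.8660,0.5000,0.0000)
J_ω[:, 2] = z_2
entry J[5][2] = -1.0000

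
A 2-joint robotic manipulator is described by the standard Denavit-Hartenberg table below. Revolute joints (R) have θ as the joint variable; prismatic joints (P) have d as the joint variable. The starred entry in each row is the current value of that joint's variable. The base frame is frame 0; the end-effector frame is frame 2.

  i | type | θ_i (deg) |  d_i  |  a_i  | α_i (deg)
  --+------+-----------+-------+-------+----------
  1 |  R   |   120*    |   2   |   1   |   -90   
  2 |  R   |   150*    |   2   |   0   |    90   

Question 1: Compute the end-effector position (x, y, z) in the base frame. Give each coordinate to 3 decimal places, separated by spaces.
-2.232 -0.134 2.000

after link 1: o_1 = (-0.5000, 0.8660, 2.0000)
after link 2: o_2 = (-2.2321, -0.1340, 2.0000)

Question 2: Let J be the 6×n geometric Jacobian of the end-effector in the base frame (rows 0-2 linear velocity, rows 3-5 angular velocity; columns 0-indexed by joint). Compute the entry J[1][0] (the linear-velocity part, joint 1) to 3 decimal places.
axis z_0 = ẑ; lever o_n−o_0 = (-2.2321,-0.1340,2.0000)
cross product → J_v[:, 0] = (0.1340,-2.2321,0.0000)
J_ω[:, 0] = z_0
entry J[1][0] = -2.2321

-2.232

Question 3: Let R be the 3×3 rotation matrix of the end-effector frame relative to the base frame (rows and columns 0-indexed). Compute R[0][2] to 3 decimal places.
End-effector z-axis (col 2 of R) = (-0.2500,0.4330,-0.8660)
R[0][2] = -0.2500

-0.250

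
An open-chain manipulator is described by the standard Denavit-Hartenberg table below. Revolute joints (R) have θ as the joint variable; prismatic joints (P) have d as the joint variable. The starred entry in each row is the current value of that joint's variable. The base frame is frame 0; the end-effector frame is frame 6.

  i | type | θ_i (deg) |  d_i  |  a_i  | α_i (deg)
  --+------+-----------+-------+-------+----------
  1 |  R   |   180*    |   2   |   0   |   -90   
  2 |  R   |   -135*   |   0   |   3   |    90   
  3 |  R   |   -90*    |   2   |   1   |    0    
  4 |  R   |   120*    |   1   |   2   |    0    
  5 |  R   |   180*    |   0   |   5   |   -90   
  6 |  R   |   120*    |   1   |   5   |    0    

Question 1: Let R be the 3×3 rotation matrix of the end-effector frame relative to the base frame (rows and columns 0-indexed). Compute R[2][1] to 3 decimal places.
0.177

End-effector y-axis (col 1 of R) = (0.8839,-0.4330,0.1768)
R[2][1] = 0.1768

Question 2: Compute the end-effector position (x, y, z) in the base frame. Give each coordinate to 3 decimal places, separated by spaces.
1.228 2.116 5.109

after link 1: o_1 = (0.0000, 0.0000, 2.0000)
after link 2: o_2 = (2.1213, -0.0000, 4.1213)
after link 3: o_3 = (3.5355, 1.0000, 2.7071)
after link 4: o_4 = (5.4674, -0.0000, 3.2247)
after link 5: o_5 = (2.4055, 2.5000, 0.1629)
after link 6: o_6 = (1.2281, 2.1160, 5.1092)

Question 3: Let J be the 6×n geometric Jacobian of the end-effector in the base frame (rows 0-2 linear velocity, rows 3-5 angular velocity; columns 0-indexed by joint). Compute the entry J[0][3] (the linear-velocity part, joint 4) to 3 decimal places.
axis z_3 = (0.7071,-0.0000,-0.7071); lever o_n−o_3 = (-2.3074,1.1160,2.4021)
cross product → J_v[:, 3] = (0.7891,-0.0670,0.7891)
J_ω[:, 3] = z_3
entry J[0][3] = 0.7891

0.789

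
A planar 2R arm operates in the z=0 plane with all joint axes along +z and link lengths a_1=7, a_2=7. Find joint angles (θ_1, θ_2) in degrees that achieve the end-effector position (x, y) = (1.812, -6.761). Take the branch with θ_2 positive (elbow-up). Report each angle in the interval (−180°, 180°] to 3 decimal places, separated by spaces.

-134.999 120.004

cos θ_2 = (48.9945−7²−7²)/(2·7·7) = -0.5001; θ_2 = 120.0037° (elbow-up)
β = atan2(-6.7610,1.8120) = -74.9969°; ψ = atan2(6.0619,3.4996) = 60.0019°
θ_1 = β − ψ = -134.9987°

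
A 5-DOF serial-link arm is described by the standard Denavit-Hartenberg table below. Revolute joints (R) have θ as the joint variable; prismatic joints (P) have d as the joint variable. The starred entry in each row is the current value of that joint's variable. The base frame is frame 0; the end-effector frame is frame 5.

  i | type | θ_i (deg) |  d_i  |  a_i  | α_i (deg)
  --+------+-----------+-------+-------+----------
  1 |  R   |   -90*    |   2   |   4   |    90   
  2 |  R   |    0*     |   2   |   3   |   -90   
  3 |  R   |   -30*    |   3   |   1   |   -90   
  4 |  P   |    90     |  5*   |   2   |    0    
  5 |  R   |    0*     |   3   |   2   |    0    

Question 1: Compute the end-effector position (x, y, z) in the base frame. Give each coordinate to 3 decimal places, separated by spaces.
after link 1: o_1 = (0.0000, -4.0000, 2.0000)
after link 2: o_2 = (-2.0000, -7.0000, 2.0000)
after link 3: o_3 = (-2.5000, -7.8660, 5.0000)
after link 4: o_4 = (1.8301, -10.3660, 3.0000)
after link 5: o_5 = (4.4282, -11.8660, 1.0000)

4.428 -11.866 1.000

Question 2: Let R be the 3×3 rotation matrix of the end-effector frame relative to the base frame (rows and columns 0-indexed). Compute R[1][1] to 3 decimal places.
0.866

End-effector y-axis (col 1 of R) = (0.5000,0.8660,-0.0000)
R[1][1] = 0.8660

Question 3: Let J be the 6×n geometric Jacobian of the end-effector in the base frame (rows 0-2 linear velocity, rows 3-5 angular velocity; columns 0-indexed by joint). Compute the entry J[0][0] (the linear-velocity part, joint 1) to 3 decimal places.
11.866

axis z_0 = ẑ; lever o_n−o_0 = (4.4282,-11.8660,1.0000)
cross product → J_v[:, 0] = (11.8660,4.4282,-0.0000)
J_ω[:, 0] = z_0
entry J[0][0] = 11.8660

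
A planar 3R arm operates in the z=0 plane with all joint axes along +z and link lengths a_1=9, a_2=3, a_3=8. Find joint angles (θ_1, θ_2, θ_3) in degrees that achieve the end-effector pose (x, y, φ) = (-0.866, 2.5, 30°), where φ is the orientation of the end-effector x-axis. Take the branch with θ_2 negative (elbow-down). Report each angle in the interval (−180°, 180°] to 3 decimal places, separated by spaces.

-150.000 -120.000 -60.000

wrist centre = target − a_3·(cos φ, sin φ) = (-7.7942, -1.5000)
cos θ_2 = (62.9996−9²−3²)/(2·9·3) = -0.5000; θ_2 = -120.0005° (elbow-down)
β = atan2(-1.5000,-7.7942) = -169.1066°; ψ = atan2(-2.5981,7.5000) = -19.1066°
θ_1 = β − ψ = -150.0000°
θ_3 = φ − θ_1 − θ_2 = -59.9995° (wrapped to (-180°,180°])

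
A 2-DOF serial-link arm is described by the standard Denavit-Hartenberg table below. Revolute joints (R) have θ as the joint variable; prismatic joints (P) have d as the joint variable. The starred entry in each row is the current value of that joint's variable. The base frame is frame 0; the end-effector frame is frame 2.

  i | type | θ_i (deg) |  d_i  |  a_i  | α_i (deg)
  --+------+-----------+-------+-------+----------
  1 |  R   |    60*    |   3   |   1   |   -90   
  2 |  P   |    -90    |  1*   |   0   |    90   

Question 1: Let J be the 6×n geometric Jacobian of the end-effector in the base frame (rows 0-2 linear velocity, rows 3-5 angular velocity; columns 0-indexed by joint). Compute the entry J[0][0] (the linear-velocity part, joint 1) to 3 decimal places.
axis z_0 = ẑ; lever o_n−o_0 = (-0.3660,1.3660,3.0000)
cross product → J_v[:, 0] = (-1.3660,-0.3660,0.0000)
J_ω[:, 0] = z_0
entry J[0][0] = -1.3660

-1.366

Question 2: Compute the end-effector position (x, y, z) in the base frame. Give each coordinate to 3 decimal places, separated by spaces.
-0.366 1.366 3.000

after link 1: o_1 = (0.5000, 0.8660, 3.0000)
after link 2: o_2 = (-0.3660, 1.3660, 3.0000)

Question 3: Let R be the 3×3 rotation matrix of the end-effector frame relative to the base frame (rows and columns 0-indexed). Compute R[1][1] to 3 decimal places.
0.500

End-effector y-axis (col 1 of R) = (-0.8660,0.5000,0.0000)
R[1][1] = 0.5000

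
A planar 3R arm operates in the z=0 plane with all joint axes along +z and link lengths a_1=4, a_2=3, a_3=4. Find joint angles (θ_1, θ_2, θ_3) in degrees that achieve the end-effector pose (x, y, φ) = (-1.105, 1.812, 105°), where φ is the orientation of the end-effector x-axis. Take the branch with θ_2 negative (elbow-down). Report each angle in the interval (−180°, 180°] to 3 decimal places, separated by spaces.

wrist centre = target − a_3·(cos φ, sin φ) = (-0.0697, -2.0517)
cos θ_2 = (4.2143−4²−3²)/(2·4·3) = -0.8661; θ_2 = -150.0050° (elbow-down)
β = atan2(-2.0517,-0.0697) = -91.9464°; ψ = atan2(-1.4998,1.4018) = -46.9340°
θ_1 = β − ψ = -45.0123°
θ_3 = φ − θ_1 − θ_2 = -59.9827° (wrapped to (-180°,180°])

-45.012 -150.005 -59.983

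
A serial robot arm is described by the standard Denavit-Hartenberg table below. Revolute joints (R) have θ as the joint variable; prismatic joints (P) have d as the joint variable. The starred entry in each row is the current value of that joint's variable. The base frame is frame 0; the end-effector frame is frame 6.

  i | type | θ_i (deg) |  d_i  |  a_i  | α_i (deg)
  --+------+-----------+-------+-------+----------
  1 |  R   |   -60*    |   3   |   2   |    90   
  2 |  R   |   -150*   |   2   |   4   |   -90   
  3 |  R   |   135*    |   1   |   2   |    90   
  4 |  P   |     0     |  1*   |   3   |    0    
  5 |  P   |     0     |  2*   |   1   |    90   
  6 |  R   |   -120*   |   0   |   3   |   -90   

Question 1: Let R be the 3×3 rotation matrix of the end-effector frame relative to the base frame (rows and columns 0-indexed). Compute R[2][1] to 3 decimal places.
-0.866

End-effector y-axis (col 1 of R) = (0.2500,-0.4330,-0.8660)
R[2][1] = -0.8660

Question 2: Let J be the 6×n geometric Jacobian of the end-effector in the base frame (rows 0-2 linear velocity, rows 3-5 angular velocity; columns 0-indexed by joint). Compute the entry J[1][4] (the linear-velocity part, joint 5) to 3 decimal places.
0.884

prismatic axis z_4 = (0.3062,0.8839,-0.3536)
J_v[:, 4] = z_4; J_ω[:, 4] = (0,0,0)
entry J[1][4] = 0.8839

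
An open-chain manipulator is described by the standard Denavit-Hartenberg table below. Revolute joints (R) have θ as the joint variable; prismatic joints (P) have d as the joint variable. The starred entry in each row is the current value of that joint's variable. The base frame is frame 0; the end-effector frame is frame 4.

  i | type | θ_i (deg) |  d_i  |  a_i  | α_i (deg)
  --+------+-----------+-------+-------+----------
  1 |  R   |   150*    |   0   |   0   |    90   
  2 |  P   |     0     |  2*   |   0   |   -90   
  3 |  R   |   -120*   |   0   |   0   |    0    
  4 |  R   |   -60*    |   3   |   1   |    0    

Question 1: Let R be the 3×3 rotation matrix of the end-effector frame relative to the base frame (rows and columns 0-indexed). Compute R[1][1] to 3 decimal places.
0.866

End-effector y-axis (col 1 of R) = (0.5000,0.8660,0.0000)
R[1][1] = 0.8660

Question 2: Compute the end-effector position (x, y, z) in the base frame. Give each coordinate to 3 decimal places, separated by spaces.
1.866 1.232 3.000

after link 1: o_1 = (0.0000, 0.0000, 0.0000)
after link 2: o_2 = (1.0000, 1.7321, 0.0000)
after link 3: o_3 = (1.0000, 1.7321, 0.0000)
after link 4: o_4 = (1.8660, 1.2321, 3.0000)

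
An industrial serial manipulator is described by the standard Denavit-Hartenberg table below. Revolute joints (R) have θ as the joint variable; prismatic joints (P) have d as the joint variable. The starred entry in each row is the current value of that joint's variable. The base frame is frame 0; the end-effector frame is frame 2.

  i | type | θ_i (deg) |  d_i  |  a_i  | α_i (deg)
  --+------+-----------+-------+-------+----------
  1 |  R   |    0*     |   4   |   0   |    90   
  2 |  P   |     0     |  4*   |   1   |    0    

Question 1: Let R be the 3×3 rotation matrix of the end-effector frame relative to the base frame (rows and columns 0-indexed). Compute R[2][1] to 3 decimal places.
1.000

End-effector y-axis (col 1 of R) = (0.0000,0.0000,1.0000)
R[2][1] = 1.0000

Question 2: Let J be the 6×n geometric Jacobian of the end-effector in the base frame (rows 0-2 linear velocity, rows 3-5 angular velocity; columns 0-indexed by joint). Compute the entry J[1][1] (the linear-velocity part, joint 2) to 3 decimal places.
prismatic axis z_1 = (0.0000,-1.0000,0.0000)
J_v[:, 1] = z_1; J_ω[:, 1] = (0,0,0)
entry J[1][1] = -1.0000

-1.000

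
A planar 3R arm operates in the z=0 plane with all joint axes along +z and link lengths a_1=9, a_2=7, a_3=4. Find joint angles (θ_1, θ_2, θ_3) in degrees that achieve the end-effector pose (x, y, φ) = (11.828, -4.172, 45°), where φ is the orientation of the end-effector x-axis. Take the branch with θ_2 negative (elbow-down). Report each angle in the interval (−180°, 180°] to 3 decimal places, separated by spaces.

-0.003 -90.001 135.003

wrist centre = target − a_3·(cos φ, sin φ) = (8.9996, -7.0004)
cos θ_2 = (129.9983−9²−7²)/(2·9·7) = -0.0000; θ_2 = -90.0008° (elbow-down)
β = atan2(-7.0004,8.9996) = -37.8780°; ψ = atan2(-7.0000,8.9999) = -37.8753°
θ_1 = β − ψ = -0.0027°
θ_3 = φ − θ_1 − θ_2 = 135.0035° (wrapped to (-180°,180°])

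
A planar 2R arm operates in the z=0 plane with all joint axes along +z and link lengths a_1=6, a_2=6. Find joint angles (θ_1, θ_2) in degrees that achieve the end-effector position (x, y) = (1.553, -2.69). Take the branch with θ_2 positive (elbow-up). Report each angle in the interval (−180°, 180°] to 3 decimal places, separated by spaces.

cos θ_2 = (9.6479−6²−6²)/(2·6·6) = -0.8660; θ_2 = 149.9972° (elbow-up)
β = atan2(-2.6900,1.5530) = -60.0012°; ψ = atan2(3.0003,0.8040) = 74.9986°
θ_1 = β − ψ = -134.9998°

-135.000 149.997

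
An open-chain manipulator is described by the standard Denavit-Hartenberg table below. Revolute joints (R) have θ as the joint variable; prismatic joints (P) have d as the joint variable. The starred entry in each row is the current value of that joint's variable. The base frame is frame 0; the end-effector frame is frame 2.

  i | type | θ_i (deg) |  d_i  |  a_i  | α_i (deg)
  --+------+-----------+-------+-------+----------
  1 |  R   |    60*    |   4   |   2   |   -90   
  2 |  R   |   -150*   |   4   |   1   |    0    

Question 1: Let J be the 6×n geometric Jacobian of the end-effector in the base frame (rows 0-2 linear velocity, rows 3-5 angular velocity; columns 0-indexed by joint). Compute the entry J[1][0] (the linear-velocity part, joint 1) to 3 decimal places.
axis z_0 = ẑ; lever o_n−o_0 = (-2.8971,2.9821,4.5000)
cross product → J_v[:, 0] = (-2.9821,-2.8971,0.0000)
J_ω[:, 0] = z_0
entry J[1][0] = -2.8971

-2.897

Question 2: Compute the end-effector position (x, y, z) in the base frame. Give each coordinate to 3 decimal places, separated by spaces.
-2.897 2.982 4.500

after link 1: o_1 = (1.0000, 1.7321, 4.0000)
after link 2: o_2 = (-2.8971, 2.9821, 4.5000)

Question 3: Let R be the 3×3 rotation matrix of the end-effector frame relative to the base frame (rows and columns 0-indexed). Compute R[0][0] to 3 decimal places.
-0.433

End-effector x-axis (col 0 of R) = (-0.4330,-0.7500,0.5000)
R[0][0] = -0.4330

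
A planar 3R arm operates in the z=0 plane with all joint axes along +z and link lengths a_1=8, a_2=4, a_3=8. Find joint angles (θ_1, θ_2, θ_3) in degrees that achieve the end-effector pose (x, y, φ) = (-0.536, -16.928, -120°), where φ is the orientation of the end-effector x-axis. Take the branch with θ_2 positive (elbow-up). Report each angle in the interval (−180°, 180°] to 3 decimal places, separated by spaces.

wrist centre = target − a_3·(cos φ, sin φ) = (3.4640, -9.9998)
cos θ_2 = (111.9952−8²−4²)/(2·8·4) = 0.4999; θ_2 = 60.0049° (elbow-up)
β = atan2(-9.9998,3.4640) = -70.8936°; ψ = atan2(3.4643,9.9997) = 19.1080°
θ_1 = β − ψ = -90.0016°
θ_3 = φ − θ_1 − θ_2 = -90.0034° (wrapped to (-180°,180°])

-90.002 60.005 -90.003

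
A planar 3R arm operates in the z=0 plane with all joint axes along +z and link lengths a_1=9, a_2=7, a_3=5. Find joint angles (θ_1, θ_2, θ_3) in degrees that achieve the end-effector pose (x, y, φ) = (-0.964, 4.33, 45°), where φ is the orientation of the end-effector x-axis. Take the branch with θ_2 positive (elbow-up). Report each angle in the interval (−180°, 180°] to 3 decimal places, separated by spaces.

wrist centre = target − a_3·(cos φ, sin φ) = (-4.4995, 0.7945)
cos θ_2 = (20.8770−9²−7²)/(2·9·7) = -0.8661; θ_2 = 150.0035° (elbow-up)
β = atan2(0.7945,-4.4995) = 169.9867°; ψ = atan2(3.4996,2.9376) = 49.9897°
θ_1 = β − ψ = 119.9970°
θ_3 = φ − θ_1 − θ_2 = 134.9996° (wrapped to (-180°,180°])

119.997 150.003 135.000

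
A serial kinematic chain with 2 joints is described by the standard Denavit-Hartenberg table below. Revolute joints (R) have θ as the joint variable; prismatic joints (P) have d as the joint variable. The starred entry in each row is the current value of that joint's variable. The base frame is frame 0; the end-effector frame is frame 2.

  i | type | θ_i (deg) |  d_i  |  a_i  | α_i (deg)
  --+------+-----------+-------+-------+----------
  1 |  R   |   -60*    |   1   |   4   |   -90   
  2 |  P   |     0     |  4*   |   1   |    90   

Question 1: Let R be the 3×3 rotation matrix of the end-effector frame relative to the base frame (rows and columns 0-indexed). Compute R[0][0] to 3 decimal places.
End-effector x-axis (col 0 of R) = (0.5000,-0.8660,0.0000)
R[0][0] = 0.5000

0.500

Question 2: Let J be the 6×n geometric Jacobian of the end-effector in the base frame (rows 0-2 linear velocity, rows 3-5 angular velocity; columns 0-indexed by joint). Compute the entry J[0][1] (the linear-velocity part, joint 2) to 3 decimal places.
0.866

prismatic axis z_1 = (0.8660,0.5000,0.0000)
J_v[:, 1] = z_1; J_ω[:, 1] = (0,0,0)
entry J[0][1] = 0.8660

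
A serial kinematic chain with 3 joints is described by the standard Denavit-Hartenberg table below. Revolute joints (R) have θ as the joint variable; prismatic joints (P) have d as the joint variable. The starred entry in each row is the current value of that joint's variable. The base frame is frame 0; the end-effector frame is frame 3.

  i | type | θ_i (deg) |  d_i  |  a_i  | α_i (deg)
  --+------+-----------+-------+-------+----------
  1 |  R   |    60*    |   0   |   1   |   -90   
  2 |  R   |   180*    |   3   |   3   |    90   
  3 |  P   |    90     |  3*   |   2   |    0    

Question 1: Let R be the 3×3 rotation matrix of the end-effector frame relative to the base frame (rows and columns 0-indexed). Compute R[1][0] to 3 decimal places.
0.500

End-effector x-axis (col 0 of R) = (-0.8660,0.5000,0.0000)
R[1][0] = 0.5000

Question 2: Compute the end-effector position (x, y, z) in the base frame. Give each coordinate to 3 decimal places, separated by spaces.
-5.330 0.768 -3.000

after link 1: o_1 = (0.5000, 0.8660, 0.0000)
after link 2: o_2 = (-3.5981, -0.2321, -0.0000)
after link 3: o_3 = (-5.3301, 0.7679, -3.0000)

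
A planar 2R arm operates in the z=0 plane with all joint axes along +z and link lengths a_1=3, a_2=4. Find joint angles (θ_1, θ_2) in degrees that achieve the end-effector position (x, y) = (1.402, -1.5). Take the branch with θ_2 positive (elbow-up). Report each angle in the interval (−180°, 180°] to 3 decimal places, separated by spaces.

-149.997 149.999

cos θ_2 = (4.2156−3²−4²)/(2·3·4) = -0.8660; θ_2 = 149.9990° (elbow-up)
β = atan2(-1.5000,1.4020) = -46.9341°; ψ = atan2(2.0001,-0.4641) = 103.0630°
θ_1 = β − ψ = -149.9971°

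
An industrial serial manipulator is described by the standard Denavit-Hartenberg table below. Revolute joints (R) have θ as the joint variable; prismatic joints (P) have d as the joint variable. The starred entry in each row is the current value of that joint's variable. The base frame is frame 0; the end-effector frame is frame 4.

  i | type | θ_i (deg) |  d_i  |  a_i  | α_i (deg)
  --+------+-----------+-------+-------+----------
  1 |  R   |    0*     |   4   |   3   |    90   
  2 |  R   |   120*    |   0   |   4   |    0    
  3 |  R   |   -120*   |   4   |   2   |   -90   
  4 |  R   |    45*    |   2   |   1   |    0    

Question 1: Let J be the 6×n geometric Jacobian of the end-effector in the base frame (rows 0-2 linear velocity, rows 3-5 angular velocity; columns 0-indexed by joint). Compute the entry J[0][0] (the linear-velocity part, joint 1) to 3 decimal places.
3.293

axis z_0 = ẑ; lever o_n−o_0 = (3.7071,-3.2929,9.4641)
cross product → J_v[:, 0] = (3.2929,3.7071,-0.0000)
J_ω[:, 0] = z_0
entry J[0][0] = 3.2929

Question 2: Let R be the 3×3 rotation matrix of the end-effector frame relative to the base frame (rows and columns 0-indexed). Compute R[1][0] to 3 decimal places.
End-effector x-axis (col 0 of R) = (0.7071,0.7071,-0.0000)
R[1][0] = 0.7071

0.707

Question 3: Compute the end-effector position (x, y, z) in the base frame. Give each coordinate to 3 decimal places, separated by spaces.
after link 1: o_1 = (3.0000, 0.0000, 4.0000)
after link 2: o_2 = (1.0000, 0.0000, 7.4641)
after link 3: o_3 = (3.0000, -4.0000, 7.4641)
after link 4: o_4 = (3.7071, -3.2929, 9.4641)

3.707 -3.293 9.464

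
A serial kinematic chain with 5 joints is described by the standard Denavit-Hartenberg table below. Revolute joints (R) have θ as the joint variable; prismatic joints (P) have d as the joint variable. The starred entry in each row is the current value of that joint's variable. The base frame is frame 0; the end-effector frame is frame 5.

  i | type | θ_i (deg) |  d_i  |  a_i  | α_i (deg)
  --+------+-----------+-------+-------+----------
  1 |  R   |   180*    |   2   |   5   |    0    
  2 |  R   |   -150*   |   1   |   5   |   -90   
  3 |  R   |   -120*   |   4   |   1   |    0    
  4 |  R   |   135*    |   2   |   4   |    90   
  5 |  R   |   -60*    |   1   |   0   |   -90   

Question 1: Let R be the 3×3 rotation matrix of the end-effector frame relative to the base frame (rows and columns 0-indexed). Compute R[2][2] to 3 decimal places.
-0.224

End-effector z-axis (col 2 of R) = (0.4744,0.8513,-0.2241)
R[2][2] = -0.2241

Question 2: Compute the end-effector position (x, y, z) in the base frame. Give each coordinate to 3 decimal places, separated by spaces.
-0.533 9.507 3.797

after link 1: o_1 = (-5.0000, 0.0000, 2.0000)
after link 2: o_2 = (-0.6699, 2.5000, 3.0000)
after link 3: o_3 = (-3.1029, 5.7141, 3.8660)
after link 4: o_4 = (-0.7568, 9.3780, 2.8307)
after link 5: o_5 = (-0.5327, 9.5074, 3.7967)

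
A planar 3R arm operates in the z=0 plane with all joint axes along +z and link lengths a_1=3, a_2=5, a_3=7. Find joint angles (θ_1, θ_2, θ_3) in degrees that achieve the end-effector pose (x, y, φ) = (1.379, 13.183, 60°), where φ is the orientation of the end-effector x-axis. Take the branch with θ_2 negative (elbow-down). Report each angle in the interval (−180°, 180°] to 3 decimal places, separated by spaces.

wrist centre = target − a_3·(cos φ, sin φ) = (-2.1210, 7.1208)
cos θ_2 = (55.2047−3²−5²)/(2·3·5) = 0.7068; θ_2 = -45.0228° (elbow-down)
β = atan2(7.1208,-2.1210) = 106.5866°; ψ = atan2(-3.5369,6.5341) = -28.4268°
θ_1 = β − ψ = 135.0135°
θ_3 = φ − θ_1 − θ_2 = -29.9906° (wrapped to (-180°,180°])

135.013 -45.023 -29.991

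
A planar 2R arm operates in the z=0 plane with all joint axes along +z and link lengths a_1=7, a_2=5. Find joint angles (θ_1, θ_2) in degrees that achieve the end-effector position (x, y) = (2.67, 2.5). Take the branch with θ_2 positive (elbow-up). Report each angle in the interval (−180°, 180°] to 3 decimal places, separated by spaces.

cos θ_2 = (13.3789−7²−5²)/(2·7·5) = -0.8660; θ_2 = 149.9989° (elbow-up)
β = atan2(2.5000,2.6700) = 43.1167°; ψ = atan2(2.5001,2.6699) = 43.1185°
θ_1 = β − ψ = -0.0018°

-0.002 149.999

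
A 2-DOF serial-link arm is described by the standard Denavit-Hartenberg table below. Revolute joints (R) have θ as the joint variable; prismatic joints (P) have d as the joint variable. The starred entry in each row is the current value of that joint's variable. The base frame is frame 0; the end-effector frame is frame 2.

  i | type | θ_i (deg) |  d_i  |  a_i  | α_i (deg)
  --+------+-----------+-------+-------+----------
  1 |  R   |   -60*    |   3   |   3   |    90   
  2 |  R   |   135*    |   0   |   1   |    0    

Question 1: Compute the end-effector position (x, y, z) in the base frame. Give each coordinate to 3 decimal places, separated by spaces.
after link 1: o_1 = (1.5000, -2.5981, 3.0000)
after link 2: o_2 = (1.1464, -1.9857, 3.7071)

1.146 -1.986 3.707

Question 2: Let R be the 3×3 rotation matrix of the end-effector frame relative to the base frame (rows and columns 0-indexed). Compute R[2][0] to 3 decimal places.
0.707

End-effector x-axis (col 0 of R) = (-0.3536,0.6124,0.7071)
R[2][0] = 0.7071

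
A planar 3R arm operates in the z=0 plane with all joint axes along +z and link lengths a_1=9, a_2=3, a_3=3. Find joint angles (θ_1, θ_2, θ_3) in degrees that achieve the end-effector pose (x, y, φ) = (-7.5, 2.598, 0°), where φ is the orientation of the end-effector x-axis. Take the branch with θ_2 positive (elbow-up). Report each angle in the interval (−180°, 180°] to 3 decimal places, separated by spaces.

wrist centre = target − a_3·(cos φ, sin φ) = (-10.5000, 2.5980)
cos θ_2 = (116.9996−9²−3²)/(2·9·3) = 0.5000; θ_2 = 60.0005° (elbow-up)
β = atan2(2.5980,-10.5000) = 166.1025°; ψ = atan2(2.5981,10.5000) = 13.8980°
θ_1 = β − ψ = 152.2045°
θ_3 = φ − θ_1 − θ_2 = 147.7950° (wrapped to (-180°,180°])

152.205 60.000 147.795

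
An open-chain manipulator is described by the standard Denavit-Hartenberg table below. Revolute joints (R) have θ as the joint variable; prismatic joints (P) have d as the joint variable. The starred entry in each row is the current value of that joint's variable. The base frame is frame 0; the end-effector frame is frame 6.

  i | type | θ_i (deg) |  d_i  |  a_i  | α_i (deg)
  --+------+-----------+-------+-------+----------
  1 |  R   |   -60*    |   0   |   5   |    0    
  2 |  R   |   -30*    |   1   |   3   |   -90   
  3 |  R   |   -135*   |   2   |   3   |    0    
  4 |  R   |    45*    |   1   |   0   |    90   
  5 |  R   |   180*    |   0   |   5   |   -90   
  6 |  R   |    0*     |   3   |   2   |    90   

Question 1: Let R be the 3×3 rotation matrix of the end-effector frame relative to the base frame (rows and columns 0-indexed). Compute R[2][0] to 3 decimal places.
-1.000

End-effector x-axis (col 0 of R) = (0.0000,0.0000,-1.0000)
R[2][0] = -1.0000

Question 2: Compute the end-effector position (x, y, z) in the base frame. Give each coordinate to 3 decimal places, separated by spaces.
2.500 -5.209 -3.879

after link 1: o_1 = (2.5000, -4.3301, 0.0000)
after link 2: o_2 = (2.5000, -7.3301, 1.0000)
after link 3: o_3 = (4.5000, -5.2088, 3.1213)
after link 4: o_4 = (5.5000, -5.2088, 3.1213)
after link 5: o_5 = (5.5000, -5.2088, -1.8787)
after link 6: o_6 = (2.5000, -5.2088, -3.8787)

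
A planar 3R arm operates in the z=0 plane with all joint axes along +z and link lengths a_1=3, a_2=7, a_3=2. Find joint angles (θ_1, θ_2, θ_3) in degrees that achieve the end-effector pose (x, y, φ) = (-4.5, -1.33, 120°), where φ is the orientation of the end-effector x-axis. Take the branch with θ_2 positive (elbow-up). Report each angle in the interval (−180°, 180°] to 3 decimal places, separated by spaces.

89.996 150.002 -119.998

wrist centre = target − a_3·(cos φ, sin φ) = (-3.5000, -3.0621)
cos θ_2 = (21.6262−3²−7²)/(2·3·7) = -0.8660; θ_2 = 150.0021° (elbow-up)
β = atan2(-3.0621,-3.5000) = -138.8182°; ψ = atan2(3.4998,-3.0623) = 131.1860°
θ_1 = β − ψ = -270.0042°
θ_3 = φ − θ_1 − θ_2 = -119.9979° (wrapped to (-180°,180°])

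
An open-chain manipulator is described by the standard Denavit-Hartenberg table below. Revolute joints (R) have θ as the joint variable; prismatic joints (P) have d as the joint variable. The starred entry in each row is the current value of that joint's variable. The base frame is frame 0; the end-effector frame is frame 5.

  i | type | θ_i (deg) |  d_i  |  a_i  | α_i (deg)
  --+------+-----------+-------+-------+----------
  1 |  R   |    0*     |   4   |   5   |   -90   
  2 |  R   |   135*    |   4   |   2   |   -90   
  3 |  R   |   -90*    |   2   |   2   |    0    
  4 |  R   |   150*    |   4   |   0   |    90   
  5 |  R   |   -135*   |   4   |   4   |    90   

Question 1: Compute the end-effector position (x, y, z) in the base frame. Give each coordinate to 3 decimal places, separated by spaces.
after link 1: o_1 = (5.0000, 0.0000, 4.0000)
after link 2: o_2 = (3.5858, 4.0000, 2.5858)
after link 3: o_3 = (2.1716, 6.0000, 4.0000)
after link 4: o_4 = (-0.6569, 6.0000, 6.8284)
after link 5: o_5 = (-0.1063, 10.4495, 3.3789)

-0.106 10.449 3.379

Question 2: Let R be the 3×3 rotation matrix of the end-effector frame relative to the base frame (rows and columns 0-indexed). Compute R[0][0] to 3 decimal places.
End-effector x-axis (col 0 of R) = (0.7500,0.6124,-0.2500)
R[0][0] = 0.7500

0.750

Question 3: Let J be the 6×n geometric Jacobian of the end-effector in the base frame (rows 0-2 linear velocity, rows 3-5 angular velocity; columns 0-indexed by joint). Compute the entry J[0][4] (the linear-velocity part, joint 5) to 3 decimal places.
1.000

axis z_4 = (-0.6124,0.5000,-0.6124); lever o_n−o_4 = (0.5505,4.4495,-3.4495)
cross product → J_v[:, 4] = (1.0000,-2.4495,-3.0000)
J_ω[:, 4] = z_4
entry J[0][4] = 1.0000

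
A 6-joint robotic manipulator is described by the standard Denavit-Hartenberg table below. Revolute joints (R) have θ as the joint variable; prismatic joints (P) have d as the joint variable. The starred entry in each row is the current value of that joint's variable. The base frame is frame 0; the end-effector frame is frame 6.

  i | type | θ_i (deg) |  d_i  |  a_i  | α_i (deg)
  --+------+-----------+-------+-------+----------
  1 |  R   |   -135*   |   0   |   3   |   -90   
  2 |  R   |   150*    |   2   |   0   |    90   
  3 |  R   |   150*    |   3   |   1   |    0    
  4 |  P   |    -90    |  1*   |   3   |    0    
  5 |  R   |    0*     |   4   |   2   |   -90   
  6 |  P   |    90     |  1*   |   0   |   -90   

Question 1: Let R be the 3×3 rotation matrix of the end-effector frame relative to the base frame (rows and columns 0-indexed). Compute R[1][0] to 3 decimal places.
0.354

End-effector x-axis (col 0 of R) = (0.3536,0.3536,0.8660)
R[1][0] = 0.3536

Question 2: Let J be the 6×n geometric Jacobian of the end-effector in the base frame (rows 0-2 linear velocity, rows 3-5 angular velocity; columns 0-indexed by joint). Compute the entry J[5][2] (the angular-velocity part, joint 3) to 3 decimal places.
axis z_2 = (-0.3536,-0.3536,-0.8660); lever o_n−o_2 = (1.4108,-6.1271,-7.3122)
cross product → J_v[:, 2] = (-2.7210,-3.8070,2.6651)
J_ω[:, 2] = z_2
entry J[5][2] = -0.8660

-0.866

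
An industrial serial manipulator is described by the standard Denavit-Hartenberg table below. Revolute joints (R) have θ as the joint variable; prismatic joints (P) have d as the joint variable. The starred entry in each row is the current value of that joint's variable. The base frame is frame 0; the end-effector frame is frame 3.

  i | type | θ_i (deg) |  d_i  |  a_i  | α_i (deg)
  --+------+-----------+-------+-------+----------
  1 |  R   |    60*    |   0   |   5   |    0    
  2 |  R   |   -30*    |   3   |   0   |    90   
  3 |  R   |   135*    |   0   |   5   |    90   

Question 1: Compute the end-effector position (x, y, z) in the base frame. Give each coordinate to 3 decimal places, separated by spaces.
after link 1: o_1 = (2.5000, 4.3301, 0.0000)
after link 2: o_2 = (2.5000, 4.3301, 3.0000)
after link 3: o_3 = (-0.5619, 2.5624, 6.5355)

-0.562 2.562 6.536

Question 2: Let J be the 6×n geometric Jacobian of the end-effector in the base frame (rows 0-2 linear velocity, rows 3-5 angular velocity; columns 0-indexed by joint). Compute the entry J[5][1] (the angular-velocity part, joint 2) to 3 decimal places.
axis z_1 = (0.0000,0.0000,1.0000); lever o_n−o_1 = (-3.0619,-1.7678,6.5355)
cross product → J_v[:, 1] = (1.7678,-3.0619,0.0000)
J_ω[:, 1] = z_1
entry J[5][1] = 1.0000

1.000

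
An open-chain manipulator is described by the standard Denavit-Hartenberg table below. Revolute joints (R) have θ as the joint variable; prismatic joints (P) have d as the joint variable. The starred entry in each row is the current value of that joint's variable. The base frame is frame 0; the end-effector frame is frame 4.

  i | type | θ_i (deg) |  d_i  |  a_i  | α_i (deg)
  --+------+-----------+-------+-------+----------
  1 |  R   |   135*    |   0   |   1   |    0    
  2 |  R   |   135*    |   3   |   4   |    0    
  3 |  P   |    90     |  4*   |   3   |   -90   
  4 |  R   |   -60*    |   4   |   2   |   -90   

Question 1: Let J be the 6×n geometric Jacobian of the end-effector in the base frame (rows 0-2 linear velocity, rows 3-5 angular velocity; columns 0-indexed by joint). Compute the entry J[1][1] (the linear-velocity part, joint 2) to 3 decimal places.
axis z_1 = (0.0000,0.0000,1.0000); lever o_n−o_1 = (4.0000,-0.0000,8.7321)
cross product → J_v[:, 1] = (0.0000,4.0000,-0.0000)
J_ω[:, 1] = z_1
entry J[1][1] = 4.0000

4.000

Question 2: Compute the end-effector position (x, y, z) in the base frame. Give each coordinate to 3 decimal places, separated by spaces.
3.293 0.707 8.732

after link 1: o_1 = (-0.7071, 0.7071, 0.0000)
after link 2: o_2 = (-0.7071, -3.2929, 3.0000)
after link 3: o_3 = (2.2929, -3.2929, 7.0000)
after link 4: o_4 = (3.2929, 0.7071, 8.7321)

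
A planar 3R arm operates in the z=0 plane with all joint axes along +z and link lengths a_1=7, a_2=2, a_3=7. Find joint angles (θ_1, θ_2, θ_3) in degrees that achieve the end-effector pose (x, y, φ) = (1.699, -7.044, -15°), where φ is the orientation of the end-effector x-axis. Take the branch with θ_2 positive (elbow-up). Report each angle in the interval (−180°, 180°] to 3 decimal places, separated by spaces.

wrist centre = target − a_3·(cos φ, sin φ) = (-5.0625, -5.2323)
cos θ_2 = (53.0053−7²−2²)/(2·7·2) = 0.0002; θ_2 = 89.9891° (elbow-up)
β = atan2(-5.2323,-5.0625) = -134.0551°; ψ = atan2(2.0000,7.0004) = 15.9446°
θ_1 = β − ψ = -149.9997°
θ_3 = φ − θ_1 − θ_2 = 45.0106° (wrapped to (-180°,180°])

-150.000 89.989 45.011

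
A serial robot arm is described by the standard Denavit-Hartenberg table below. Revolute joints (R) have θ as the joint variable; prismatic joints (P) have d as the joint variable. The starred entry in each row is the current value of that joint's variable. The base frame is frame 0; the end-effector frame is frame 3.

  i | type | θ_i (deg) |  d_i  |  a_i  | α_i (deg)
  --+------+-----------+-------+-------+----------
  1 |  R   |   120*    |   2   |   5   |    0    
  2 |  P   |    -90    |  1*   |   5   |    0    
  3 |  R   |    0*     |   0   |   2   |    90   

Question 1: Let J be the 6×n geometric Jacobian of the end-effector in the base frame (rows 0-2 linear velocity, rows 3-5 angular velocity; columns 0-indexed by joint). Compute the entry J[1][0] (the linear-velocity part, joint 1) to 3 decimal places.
3.562

axis z_0 = ẑ; lever o_n−o_0 = (3.5622,7.8301,3.0000)
cross product → J_v[:, 0] = (-7.8301,3.5622,0.0000)
J_ω[:, 0] = z_0
entry J[1][0] = 3.5622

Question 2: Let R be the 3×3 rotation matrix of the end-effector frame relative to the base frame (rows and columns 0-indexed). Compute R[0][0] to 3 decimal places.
0.866

End-effector x-axis (col 0 of R) = (0.8660,0.5000,0.0000)
R[0][0] = 0.8660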